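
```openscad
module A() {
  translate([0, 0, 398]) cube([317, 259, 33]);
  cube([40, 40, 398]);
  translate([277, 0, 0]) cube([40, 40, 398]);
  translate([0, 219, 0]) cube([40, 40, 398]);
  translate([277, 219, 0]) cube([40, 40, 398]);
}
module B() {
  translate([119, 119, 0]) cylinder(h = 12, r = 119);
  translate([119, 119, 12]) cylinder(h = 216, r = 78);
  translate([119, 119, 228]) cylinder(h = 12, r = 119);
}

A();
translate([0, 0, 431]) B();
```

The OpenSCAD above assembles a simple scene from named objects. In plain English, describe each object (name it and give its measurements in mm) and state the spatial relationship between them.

A is a simple wooden stool: a rectangular seat 317 mm (x) by 259 mm (y), 33 mm thick, top face at z = 431 mm, on four square legs, each 40×40 mm in cross-section. The legs rest on z = 0, each flush with a corner of the seat.

B is a spool: two coaxial disc flanges of radius 119 mm and thickness 12 mm, joined by a core cylinder of radius 78 mm and height 216 mm. The lower flange rests on z = 0 and the three cylinders share a vertical axis.

The spool is on top of the stool.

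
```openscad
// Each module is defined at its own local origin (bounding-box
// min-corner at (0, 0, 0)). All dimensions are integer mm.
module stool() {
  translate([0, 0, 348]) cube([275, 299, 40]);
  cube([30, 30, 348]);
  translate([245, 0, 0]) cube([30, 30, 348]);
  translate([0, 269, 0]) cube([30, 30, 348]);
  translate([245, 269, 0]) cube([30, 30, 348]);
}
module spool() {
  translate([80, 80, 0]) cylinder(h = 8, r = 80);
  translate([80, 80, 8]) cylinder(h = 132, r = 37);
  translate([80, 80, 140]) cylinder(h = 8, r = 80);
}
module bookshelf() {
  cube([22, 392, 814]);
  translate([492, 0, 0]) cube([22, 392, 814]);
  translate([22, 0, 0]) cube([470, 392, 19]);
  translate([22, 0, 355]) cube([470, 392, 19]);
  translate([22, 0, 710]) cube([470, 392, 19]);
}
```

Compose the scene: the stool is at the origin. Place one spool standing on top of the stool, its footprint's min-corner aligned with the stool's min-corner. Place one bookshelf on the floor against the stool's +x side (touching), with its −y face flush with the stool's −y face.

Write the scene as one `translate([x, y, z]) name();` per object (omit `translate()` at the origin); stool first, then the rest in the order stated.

stool();
translate([0, 0, 388]) spool();
translate([275, 0, 0]) bookshelf();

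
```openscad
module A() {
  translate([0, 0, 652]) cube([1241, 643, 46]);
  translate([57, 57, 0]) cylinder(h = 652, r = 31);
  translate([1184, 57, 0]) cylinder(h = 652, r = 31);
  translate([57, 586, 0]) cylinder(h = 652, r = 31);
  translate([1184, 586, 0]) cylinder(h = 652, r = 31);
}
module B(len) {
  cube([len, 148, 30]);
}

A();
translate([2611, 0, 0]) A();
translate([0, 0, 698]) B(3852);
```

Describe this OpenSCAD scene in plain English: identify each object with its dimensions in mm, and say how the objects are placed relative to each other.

A is a table: top 1241 mm (x) × 643 mm (y), 46 mm thick, upper face at z = 698 mm, on four round legs of 62 mm diameter, each leg's bounding box inset 26 mm from the nearest pair of top edges, running from z = 0 to the bottom of the top.

B is a rectangular beam 3852 mm long (x), 148 mm deep (y), 30 mm thick (z).

The beam spans the tops of two tables placed 1370 mm apart, resting at z = 698 mm.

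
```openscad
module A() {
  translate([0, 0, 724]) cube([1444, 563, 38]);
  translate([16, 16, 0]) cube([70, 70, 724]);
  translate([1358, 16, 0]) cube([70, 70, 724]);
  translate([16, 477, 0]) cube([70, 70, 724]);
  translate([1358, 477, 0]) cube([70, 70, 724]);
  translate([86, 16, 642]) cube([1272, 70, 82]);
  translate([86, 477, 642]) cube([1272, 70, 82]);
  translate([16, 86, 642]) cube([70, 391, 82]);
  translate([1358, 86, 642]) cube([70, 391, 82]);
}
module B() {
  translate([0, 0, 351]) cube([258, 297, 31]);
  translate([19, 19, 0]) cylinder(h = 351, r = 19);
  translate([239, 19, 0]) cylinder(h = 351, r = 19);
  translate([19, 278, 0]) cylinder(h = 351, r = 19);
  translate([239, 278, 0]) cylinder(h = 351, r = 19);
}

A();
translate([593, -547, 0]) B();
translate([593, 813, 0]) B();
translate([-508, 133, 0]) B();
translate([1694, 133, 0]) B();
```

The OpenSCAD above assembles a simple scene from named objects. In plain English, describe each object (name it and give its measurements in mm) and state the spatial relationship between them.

A is a rectangular dining table. The top is 1444×563×38 mm with its upper surface at z = 762 mm. It stands on four 70×70 mm square legs, each inset 16 mm from the nearest pair of top edges, running from the floor to the underside of the top. Four apron rails, 70 mm thick and 82 mm tall, run between adjacent legs with their top edges flush with the underside of the top and their outer faces flush with the legs' outer faces.

B is a simple wooden stool: a rectangular seat 258 mm (x) by 297 mm (y), 31 mm thick, top face at z = 382 mm, on four round legs, each 38 mm in diameter. The legs rest on z = 0, each leg's axis is inset half a diameter from the nearest pair of seat edges (so the leg's bounding box is flush with the corner).

Four stools sit around the table at the −y, +y, −x, +x sides.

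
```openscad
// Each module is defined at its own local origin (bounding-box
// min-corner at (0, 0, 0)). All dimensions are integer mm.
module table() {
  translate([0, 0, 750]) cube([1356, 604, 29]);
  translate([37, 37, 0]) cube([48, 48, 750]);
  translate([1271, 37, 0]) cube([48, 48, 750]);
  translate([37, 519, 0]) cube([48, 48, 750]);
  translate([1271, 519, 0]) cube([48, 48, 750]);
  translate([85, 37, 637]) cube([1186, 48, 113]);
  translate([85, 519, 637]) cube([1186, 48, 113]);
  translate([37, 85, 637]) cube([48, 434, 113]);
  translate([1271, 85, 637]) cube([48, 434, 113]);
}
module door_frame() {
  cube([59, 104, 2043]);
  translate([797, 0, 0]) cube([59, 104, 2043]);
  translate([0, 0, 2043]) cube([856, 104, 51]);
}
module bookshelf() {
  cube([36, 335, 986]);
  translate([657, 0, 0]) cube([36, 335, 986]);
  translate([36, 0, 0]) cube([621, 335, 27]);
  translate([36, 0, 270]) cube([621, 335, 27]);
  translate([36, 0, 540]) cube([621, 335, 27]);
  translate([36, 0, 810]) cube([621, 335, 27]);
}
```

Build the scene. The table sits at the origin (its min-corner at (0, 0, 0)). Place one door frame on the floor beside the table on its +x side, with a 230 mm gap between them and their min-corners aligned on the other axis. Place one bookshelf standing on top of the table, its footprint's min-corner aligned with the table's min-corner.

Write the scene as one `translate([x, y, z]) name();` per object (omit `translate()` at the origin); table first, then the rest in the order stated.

table();
translate([1586, 0, 0]) door_frame();
translate([0, 0, 779]) bookshelf();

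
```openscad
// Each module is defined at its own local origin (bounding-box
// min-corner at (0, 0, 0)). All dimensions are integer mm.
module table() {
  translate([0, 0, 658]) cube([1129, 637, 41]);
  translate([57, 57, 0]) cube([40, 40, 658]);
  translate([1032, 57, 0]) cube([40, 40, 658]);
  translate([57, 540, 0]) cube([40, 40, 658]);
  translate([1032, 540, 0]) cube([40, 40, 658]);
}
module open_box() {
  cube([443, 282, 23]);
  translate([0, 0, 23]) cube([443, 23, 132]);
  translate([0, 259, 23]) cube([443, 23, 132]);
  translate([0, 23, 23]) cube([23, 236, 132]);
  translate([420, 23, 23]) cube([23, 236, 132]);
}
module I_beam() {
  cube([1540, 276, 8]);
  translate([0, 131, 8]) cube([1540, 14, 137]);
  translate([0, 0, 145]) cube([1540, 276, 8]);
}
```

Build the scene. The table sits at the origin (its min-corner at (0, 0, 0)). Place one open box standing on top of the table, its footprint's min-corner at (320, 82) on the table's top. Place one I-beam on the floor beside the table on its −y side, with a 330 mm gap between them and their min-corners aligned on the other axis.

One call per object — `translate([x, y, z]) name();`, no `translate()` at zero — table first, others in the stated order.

table();
translate([320, 82, 699]) open_box();
translate([0, -606, 0]) I_beam();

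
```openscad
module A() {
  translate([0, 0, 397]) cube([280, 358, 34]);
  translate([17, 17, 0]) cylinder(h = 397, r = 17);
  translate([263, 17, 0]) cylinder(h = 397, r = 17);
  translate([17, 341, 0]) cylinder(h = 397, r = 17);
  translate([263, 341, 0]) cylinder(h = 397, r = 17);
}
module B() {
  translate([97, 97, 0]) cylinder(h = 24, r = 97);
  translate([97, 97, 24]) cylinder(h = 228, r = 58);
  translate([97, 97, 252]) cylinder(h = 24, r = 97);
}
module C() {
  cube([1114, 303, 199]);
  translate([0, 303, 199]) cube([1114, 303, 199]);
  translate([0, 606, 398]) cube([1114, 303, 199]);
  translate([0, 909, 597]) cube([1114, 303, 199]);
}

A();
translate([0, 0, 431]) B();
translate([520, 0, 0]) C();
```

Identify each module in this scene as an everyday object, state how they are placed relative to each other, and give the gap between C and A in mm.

The staircase's nearest face is 240 mm from the stool's +x face.

A is a stool. B is a spool. C is a staircase. The spool is on top of the stool. The staircase is on the floor beside the stool on its +x side. The gap between the staircase and the stool is 240 mm.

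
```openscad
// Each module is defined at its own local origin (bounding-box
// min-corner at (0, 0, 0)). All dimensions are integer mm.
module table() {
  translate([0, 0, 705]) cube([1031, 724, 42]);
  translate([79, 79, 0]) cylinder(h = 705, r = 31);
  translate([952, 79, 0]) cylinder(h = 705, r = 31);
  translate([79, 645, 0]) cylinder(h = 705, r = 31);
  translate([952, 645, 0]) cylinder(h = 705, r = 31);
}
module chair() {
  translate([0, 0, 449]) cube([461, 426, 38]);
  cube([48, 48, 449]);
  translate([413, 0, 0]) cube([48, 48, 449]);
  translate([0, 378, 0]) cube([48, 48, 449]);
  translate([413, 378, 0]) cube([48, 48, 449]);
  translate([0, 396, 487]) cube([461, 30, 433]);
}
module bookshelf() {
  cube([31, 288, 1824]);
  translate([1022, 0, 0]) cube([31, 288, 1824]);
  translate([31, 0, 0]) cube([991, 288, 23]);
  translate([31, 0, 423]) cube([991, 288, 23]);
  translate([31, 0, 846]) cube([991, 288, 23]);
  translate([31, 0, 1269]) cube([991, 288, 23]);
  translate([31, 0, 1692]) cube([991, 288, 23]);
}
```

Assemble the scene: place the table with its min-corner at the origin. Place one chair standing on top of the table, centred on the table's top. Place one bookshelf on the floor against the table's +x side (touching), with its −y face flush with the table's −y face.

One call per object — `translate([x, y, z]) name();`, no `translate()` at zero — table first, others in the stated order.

table();
translate([285, 149, 747]) chair();
translate([1031, 0, 0]) bookshelf();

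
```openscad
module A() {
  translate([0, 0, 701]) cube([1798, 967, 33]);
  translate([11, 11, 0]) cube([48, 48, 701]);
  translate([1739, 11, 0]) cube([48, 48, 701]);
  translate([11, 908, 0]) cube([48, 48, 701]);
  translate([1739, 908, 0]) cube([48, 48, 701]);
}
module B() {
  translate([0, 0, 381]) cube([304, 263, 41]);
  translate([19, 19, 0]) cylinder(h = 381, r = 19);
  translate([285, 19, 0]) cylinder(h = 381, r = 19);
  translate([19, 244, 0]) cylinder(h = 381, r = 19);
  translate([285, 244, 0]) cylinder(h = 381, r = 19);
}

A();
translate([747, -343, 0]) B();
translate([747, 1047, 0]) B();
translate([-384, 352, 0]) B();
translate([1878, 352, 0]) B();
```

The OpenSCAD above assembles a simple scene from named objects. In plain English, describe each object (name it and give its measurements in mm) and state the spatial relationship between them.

A is a table with a 1798×967 mm rectangular top, 33 mm thick, top surface at z = 734 mm, supported by four 48×48 mm square legs, each inset 11 mm from the nearest pair of top edges, running from the floor.

B is a four-legged stool. The seat is 304×263 mm, 41 mm thick, top at z = 422 mm. It stands on four round legs, each 38 mm in diameter, from z = 0 to the seat underside, each leg's axis is inset half a diameter from the nearest pair of seat edges (so the leg's bounding box is flush with the corner).

Four stools sit around the table at the −y, +y, −x, +x sides.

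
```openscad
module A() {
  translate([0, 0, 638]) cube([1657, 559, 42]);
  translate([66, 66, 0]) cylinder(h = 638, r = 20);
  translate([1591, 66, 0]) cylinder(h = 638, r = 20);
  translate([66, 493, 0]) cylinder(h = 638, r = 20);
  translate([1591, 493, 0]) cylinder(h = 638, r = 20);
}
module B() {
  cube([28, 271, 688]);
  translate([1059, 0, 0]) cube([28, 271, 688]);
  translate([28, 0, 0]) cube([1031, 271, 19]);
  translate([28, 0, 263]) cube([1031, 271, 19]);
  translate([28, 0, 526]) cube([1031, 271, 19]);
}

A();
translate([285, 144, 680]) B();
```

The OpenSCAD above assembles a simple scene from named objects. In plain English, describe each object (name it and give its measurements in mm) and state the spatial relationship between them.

A is a table with a 1657×559 mm rectangular top, 42 mm thick, top surface at z = 680 mm, supported by four round legs of 40 mm diameter, each leg's bounding box inset 46 mm from the nearest pair of top edges, running from the floor.

B is a bookshelf 1087 mm wide overall, 271 mm deep and 688 mm tall. The two sides are 28 mm thick vertical panels. 3 horizontal shelves of 19 mm thickness span between the inner faces of the sides; the lowest shelf sits on the floor and shelves are stacked with a clear vertical gap of 244 mm between each pair.

The bookshelf is on top of the table, centred.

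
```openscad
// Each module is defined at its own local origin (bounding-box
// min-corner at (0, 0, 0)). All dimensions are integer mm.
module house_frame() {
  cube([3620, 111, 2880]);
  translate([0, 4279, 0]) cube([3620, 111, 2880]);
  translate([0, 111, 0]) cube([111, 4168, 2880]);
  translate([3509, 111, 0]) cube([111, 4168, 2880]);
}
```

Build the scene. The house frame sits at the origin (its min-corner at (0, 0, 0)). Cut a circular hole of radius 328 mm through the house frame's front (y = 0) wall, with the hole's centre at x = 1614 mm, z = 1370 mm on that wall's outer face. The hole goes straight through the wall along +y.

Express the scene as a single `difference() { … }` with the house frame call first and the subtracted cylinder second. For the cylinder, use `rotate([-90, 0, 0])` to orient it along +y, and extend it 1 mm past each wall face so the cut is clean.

difference() {
  house_frame();
  translate([1614, -1, 1370]) rotate([-90, 0, 0]) cylinder(h = 113, r = 328);
}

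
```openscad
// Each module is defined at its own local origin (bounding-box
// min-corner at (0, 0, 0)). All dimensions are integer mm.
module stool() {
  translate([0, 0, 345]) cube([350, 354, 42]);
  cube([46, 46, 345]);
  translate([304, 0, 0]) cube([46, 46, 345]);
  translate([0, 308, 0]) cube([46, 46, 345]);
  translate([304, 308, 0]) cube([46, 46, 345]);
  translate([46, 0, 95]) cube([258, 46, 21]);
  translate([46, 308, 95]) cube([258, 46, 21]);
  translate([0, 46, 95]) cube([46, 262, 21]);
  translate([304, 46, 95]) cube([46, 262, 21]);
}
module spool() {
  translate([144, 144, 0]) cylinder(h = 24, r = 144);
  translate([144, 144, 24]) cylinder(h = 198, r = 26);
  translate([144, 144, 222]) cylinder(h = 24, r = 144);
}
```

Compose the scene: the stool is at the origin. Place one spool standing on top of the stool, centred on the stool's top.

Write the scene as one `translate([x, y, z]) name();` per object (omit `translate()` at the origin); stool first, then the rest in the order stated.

stool();
translate([31, 33, 387]) spool();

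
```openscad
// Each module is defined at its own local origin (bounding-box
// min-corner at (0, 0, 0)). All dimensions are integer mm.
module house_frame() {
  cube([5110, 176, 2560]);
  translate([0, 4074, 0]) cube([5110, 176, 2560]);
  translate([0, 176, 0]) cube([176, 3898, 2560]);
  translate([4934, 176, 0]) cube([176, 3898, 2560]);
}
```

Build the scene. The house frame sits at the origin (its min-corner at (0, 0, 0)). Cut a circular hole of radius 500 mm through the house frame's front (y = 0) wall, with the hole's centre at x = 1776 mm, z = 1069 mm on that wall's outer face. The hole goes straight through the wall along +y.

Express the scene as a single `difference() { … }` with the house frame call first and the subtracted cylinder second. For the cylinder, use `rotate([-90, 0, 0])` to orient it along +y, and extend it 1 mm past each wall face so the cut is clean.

difference() {
  house_frame();
  translate([1776, -1, 1069]) rotate([-90, 0, 0]) cylinder(h = 178, r = 500);
}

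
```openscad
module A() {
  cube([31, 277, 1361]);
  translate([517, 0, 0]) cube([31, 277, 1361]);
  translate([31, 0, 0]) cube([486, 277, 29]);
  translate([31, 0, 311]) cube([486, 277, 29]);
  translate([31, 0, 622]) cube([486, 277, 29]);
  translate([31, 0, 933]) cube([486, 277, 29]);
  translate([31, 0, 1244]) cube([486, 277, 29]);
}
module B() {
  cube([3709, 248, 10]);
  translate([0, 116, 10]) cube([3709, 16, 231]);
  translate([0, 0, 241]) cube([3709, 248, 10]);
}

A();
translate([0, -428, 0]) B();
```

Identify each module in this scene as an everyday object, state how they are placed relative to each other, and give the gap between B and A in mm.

The I-beam's nearest face is 180 mm from the bookshelf's −y face.

A is a bookshelf. B is an I-beam. The I-beam is on the floor beside the bookshelf on its −y side. The gap between the I-beam and the bookshelf is 180 mm.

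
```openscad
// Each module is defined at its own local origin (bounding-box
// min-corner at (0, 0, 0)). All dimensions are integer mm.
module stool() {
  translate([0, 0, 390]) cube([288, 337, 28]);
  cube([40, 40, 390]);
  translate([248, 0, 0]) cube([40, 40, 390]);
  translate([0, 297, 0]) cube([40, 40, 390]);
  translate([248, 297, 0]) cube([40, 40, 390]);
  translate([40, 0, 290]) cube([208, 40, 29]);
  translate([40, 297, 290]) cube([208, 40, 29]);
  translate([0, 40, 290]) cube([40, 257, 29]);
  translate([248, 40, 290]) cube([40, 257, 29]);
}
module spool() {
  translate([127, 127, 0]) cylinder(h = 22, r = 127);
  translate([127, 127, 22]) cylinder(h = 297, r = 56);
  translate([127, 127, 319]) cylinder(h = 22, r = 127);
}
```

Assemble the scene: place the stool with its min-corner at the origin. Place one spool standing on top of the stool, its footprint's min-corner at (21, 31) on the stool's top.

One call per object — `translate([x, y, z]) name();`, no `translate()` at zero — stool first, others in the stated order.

stool();
translate([21, 31, 418]) spool();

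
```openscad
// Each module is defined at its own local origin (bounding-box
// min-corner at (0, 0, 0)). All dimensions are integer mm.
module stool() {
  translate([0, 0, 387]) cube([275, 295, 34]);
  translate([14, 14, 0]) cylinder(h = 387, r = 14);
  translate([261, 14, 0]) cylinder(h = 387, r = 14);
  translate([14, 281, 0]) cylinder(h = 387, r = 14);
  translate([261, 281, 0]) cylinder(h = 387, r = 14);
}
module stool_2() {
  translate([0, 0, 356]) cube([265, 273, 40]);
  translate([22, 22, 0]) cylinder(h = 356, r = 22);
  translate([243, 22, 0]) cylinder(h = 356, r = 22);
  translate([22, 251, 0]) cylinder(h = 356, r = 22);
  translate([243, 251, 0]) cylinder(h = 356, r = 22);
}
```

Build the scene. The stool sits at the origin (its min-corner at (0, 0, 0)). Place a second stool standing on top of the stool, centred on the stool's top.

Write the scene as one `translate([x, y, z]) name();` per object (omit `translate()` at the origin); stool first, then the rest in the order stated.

stool();
translate([5, 11, 421]) stool_2();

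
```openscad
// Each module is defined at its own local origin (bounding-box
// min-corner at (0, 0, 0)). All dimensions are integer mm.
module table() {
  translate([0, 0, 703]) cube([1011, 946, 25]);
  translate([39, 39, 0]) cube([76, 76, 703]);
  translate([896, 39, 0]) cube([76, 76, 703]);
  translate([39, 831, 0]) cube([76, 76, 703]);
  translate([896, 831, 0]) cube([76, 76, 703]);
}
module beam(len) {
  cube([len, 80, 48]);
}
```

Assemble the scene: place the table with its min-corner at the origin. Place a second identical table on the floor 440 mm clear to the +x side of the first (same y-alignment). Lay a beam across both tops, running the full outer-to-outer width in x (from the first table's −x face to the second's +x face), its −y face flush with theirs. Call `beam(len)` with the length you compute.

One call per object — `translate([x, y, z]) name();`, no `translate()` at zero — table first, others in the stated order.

table();
translate([1451, 0, 0]) table();
translate([0, 0, 728]) beam(2462);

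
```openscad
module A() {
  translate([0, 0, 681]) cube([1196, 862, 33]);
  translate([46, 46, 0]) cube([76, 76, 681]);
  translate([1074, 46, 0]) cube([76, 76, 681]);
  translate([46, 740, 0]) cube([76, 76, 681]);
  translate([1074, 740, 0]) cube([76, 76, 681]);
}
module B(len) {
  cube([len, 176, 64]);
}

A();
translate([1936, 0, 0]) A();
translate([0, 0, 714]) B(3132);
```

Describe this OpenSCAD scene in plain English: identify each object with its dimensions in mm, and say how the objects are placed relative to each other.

A is a table with a 1196×862 mm rectangular top, 33 mm thick, top surface at z = 714 mm, supported by four 76×76 mm square legs, each inset 46 mm from the nearest pair of top edges, running from the floor.

B is a rectangular beam 3132 mm long (x), 176 mm deep (y), 64 mm thick (z).

The beam spans the tops of two tables placed 740 mm apart, resting at z = 714 mm.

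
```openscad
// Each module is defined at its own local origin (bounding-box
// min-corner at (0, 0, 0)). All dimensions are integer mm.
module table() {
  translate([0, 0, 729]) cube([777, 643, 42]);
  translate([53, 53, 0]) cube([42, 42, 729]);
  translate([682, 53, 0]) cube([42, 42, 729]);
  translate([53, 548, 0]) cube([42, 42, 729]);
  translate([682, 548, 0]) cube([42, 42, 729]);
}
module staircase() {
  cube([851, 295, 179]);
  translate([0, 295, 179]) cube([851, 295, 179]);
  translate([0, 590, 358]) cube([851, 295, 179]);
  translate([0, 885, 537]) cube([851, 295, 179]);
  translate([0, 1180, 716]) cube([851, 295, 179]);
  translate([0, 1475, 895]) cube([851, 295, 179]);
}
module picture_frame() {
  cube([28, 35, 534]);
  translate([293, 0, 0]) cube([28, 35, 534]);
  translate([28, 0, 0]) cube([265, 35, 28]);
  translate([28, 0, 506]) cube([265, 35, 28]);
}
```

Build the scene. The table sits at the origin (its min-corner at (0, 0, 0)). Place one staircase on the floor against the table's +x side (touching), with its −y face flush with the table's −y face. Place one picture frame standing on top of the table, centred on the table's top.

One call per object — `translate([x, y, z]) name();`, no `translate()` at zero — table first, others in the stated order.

table();
translate([777, 0, 0]) staircase();
translate([228, 304, 771]) picture_frame();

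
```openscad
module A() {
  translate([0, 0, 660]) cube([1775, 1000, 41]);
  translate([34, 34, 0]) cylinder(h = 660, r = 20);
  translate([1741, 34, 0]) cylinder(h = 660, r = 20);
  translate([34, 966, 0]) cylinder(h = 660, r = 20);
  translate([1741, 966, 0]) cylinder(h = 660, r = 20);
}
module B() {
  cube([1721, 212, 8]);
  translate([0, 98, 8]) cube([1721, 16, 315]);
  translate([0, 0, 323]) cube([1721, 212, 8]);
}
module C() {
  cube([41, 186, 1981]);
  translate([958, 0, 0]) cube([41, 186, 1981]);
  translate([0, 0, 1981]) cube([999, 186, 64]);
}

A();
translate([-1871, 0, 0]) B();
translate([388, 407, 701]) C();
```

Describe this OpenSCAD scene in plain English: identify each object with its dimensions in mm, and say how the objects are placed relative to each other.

A is a rectangular dining table. The top is 1775×1000×41 mm with its upper surface at z = 701 mm. It stands on four round legs of 40 mm diameter, each leg's bounding box inset 14 mm from the nearest pair of top edges, running from the floor to the underside of the top.

B is an I-beam lying along x, 1721 mm long. Overall section height 331 mm. Two flanges 212 mm wide (y) and 8 mm thick, one on the floor and one at the top; a web 16 mm thick runs between them, centred on the flange width.

C is a rectangular door frame: two vertical jambs of 41×186 mm section, 1981 mm tall, with a clear opening 917 mm wide between their inner faces. A header 64 mm tall and 186 mm deep lies on top of the jambs and spans the full outside width.

The I-beam is on the floor beside the table on its −x side. The door frame is on top of the table, centred.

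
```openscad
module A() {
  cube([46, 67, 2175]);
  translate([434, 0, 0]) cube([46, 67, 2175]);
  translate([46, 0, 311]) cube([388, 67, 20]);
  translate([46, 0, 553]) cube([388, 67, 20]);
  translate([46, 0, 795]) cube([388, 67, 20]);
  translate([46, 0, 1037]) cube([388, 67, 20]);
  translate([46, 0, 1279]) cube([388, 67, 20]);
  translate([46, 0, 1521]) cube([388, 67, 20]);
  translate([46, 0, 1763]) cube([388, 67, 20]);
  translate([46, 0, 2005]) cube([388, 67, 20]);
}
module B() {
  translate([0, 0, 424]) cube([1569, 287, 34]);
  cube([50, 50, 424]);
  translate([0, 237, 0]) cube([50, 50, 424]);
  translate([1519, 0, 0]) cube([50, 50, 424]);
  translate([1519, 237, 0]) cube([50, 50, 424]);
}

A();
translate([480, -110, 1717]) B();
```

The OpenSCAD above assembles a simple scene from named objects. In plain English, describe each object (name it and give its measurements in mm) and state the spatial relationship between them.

A is a wooden ladder with two side rails of 46×67 mm section and 2175 mm height, set 480 mm apart overall. Between them run 8 rectangular rungs (67 mm deep, 20 mm thick), front faces flush with the rails' −y face. The bottom of the first rung is 311 mm above the floor and each subsequent rung is 242 mm higher than the one below.

B is a long wooden bench with a 1569 mm (x) × 287 mm (y) seat, 34 mm thick, its top surface 458 mm above the floor. Four 50 mm square legs at the seat corners, flush with the edges, run from z = 0 to the seat underside.

The bench is beside the ladder with their tops flush at z = 2175.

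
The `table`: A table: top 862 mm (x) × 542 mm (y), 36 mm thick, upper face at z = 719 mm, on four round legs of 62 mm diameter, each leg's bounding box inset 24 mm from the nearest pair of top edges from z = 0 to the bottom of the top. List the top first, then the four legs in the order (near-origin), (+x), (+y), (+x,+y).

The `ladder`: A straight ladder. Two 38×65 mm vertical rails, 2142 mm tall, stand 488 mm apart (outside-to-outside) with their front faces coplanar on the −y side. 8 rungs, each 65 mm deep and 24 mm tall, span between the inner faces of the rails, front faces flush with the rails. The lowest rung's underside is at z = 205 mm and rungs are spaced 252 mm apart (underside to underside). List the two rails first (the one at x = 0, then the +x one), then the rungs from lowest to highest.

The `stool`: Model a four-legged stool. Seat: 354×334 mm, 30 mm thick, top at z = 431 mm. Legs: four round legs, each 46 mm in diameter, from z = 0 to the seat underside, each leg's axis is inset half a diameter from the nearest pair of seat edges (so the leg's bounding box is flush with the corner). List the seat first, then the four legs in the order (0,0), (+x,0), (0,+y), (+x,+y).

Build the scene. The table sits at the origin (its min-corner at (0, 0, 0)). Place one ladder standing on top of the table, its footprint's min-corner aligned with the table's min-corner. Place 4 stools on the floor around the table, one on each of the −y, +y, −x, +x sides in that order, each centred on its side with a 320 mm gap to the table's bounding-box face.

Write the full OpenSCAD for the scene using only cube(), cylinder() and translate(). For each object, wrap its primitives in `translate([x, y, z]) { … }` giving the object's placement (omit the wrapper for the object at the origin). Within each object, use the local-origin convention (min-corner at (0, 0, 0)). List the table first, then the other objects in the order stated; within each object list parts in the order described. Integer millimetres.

translate([0, 0, 683]) cube([862, 542, 36]);
translate([55, 55, 0]) cylinder(h = 683, r = 31);
translate([807, 55, 0]) cylinder(h = 683, r = 31);
translate([55, 487, 0]) cylinder(h = 683, r = 31);
translate([807, 487, 0]) cylinder(h = 683, r = 31);
translate([0, 0, 719]) {
  cube([38, 65, 2142]);
  translate([450, 0, 0]) cube([38, 65, 2142]);
  translate([38, 0, 205]) cube([412, 65, 24]);
  translate([38, 0, 457]) cube([412, 65, 24]);
  translate([38, 0, 709]) cube([412, 65, 24]);
  translate([38, 0, 961]) cube([412, 65, 24]);
  translate([38, 0, 1213]) cube([412, 65, 24]);
  translate([38, 0, 1465]) cube([412, 65, 24]);
  translate([38, 0, 1717]) cube([412, 65, 24]);
  translate([38, 0, 1969]) cube([412, 65, 24]);
}
translate([254, -654, 0]) {
  translate([0, 0, 401]) cube([354, 334, 30]);
  translate([23, 23, 0]) cylinder(h = 401, r = 23);
  translate([331, 23, 0]) cylinder(h = 401, r = 23);
  translate([23, 311, 0]) cylinder(h = 401, r = 23);
  translate([331, 311, 0]) cylinder(h = 401, r = 23);
}
translate([254, 862, 0]) {
  translate([0, 0, 401]) cube([354, 334, 30]);
  translate([23, 23, 0]) cylinder(h = 401, r = 23);
  translate([331, 23, 0]) cylinder(h = 401, r = 23);
  translate([23, 311, 0]) cylinder(h = 401, r = 23);
  translate([331, 311, 0]) cylinder(h = 401, r = 23);
}
translate([-674, 104, 0]) {
  translate([0, 0, 401]) cube([354, 334, 30]);
  translate([23, 23, 0]) cylinder(h = 401, r = 23);
  translate([331, 23, 0]) cylinder(h = 401, r = 23);
  translate([23, 311, 0]) cylinder(h = 401, r = 23);
  translate([331, 311, 0]) cylinder(h = 401, r = 23);
}
translate([1182, 104, 0]) {
  translate([0, 0, 401]) cube([354, 334, 30]);
  translate([23, 23, 0]) cylinder(h = 401, r = 23);
  translate([331, 23, 0]) cylinder(h = 401, r = 23);
  translate([23, 311, 0]) cylinder(h = 401, r = 23);
  translate([331, 311, 0]) cylinder(h = 401, r = 23);
}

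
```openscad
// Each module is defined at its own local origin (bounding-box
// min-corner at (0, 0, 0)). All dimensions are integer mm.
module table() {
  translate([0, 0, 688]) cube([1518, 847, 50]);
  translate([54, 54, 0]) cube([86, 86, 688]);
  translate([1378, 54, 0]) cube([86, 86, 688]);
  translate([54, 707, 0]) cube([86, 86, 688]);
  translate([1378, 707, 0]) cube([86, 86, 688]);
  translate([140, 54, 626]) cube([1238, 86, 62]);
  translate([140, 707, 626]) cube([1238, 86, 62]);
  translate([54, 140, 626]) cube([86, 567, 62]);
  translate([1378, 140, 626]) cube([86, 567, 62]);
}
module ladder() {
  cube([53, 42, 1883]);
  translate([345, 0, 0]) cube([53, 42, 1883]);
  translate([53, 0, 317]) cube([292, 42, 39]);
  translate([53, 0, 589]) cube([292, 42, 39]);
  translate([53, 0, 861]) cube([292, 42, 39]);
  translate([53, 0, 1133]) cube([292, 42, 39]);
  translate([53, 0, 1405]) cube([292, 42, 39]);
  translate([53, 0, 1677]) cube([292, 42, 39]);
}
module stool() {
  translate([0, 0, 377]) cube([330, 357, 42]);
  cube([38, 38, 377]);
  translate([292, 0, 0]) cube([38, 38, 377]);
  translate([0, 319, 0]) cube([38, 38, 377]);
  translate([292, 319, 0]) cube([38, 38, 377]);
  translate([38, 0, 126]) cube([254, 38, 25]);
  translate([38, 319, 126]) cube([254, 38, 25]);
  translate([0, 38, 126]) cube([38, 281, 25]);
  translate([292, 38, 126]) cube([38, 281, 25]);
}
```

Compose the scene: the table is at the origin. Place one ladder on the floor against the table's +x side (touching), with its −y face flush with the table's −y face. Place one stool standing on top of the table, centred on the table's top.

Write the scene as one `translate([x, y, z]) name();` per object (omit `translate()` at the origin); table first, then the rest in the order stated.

table();
translate([1518, 0, 0]) ladder();
translate([594, 245, 738]) stool();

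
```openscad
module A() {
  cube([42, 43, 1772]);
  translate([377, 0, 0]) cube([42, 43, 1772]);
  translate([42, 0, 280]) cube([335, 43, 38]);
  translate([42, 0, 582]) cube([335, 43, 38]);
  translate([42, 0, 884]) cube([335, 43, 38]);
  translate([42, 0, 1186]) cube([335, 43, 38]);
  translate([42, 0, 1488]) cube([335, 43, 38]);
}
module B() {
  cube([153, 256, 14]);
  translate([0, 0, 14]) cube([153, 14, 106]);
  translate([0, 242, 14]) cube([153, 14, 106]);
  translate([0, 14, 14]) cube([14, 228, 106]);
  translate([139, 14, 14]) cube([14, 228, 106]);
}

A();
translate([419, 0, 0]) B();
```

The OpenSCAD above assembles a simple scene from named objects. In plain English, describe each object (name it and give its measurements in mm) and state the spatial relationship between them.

A is a wooden ladder with two side rails of 42×43 mm section and 1772 mm height, set 419 mm apart overall. Between them run 5 rectangular rungs (43 mm deep, 38 mm thick), front faces flush with the rails' −y face. The bottom of the first rung is 280 mm above the floor and each subsequent rung is 302 mm higher than the one below.

B is an open-topped rectangular box: outside dimensions 153×256×120 mm, with a uniform wall and base thickness of 14 mm. The base is a full 153×256 slab on the floor; four walls sit on top of the base. The front and back walls (the −y and +y sides) span the full width; the two side walls fit between them.

The open box is against the ladder's +x side, with their −y faces flush.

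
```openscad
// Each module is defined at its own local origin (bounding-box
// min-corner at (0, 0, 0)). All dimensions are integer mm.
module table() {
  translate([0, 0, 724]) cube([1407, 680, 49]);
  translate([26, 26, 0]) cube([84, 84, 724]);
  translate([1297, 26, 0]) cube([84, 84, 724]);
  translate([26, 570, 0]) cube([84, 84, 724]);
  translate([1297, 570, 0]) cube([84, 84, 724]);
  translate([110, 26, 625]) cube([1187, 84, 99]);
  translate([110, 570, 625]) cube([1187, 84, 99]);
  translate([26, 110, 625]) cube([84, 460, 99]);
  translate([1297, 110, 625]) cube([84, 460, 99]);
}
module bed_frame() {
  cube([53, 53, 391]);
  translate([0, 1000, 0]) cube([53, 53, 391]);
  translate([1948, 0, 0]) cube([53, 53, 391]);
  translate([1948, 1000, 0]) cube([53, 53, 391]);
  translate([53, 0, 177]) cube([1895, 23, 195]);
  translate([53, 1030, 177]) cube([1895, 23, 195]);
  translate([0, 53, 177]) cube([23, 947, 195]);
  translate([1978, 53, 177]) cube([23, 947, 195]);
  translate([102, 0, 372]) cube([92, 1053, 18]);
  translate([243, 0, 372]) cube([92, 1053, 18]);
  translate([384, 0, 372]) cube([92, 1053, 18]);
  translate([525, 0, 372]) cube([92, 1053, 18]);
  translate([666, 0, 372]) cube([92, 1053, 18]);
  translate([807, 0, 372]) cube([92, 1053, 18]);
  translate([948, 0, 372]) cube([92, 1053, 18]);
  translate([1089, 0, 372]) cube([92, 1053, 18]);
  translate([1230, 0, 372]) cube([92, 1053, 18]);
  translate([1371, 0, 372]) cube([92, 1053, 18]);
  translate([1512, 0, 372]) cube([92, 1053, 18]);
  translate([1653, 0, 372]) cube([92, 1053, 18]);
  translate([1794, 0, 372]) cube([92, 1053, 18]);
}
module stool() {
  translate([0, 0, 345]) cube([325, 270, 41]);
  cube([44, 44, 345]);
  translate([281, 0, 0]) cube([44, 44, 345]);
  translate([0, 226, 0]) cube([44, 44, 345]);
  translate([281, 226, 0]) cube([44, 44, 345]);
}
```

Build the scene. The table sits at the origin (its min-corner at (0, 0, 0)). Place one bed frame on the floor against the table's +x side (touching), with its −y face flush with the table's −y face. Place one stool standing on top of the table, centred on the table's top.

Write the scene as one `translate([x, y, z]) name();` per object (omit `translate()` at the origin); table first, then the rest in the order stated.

table();
translate([1407, 0, 0]) bed_frame();
translate([541, 205, 773]) stool();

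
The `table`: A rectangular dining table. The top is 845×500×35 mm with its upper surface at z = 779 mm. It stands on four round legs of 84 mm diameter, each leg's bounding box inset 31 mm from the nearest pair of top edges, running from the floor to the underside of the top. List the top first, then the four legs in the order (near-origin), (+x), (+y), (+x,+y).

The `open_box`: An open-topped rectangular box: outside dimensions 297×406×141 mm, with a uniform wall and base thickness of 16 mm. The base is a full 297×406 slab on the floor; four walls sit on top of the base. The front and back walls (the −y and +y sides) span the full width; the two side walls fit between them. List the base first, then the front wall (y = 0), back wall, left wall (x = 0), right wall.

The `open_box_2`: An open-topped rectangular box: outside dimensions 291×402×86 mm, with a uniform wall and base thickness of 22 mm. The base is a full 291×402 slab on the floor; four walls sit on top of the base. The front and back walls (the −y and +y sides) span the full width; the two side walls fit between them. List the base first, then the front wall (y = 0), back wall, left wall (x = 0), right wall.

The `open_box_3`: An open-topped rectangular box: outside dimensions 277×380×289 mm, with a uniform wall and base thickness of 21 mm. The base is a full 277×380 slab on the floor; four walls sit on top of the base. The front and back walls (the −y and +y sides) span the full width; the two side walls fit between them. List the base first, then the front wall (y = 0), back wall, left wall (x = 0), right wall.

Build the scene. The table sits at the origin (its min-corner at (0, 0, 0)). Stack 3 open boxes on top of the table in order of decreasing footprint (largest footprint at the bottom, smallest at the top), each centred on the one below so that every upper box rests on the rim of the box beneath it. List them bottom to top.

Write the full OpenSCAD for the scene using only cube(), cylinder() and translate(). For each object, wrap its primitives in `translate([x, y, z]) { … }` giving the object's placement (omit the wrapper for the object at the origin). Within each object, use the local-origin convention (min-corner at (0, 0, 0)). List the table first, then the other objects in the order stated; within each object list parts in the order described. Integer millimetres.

translate([0, 0, 744]) cube([845, 500, 35]);
translate([73, 73, 0]) cylinder(h = 744, r = 42);
translate([772, 73, 0]) cylinder(h = 744, r = 42);
translate([73, 427, 0]) cylinder(h = 744, r = 42);
translate([772, 427, 0]) cylinder(h = 744, r = 42);
translate([274, 47, 779]) {
  cube([297, 406, 16]);
  translate([0, 0, 16]) cube([297, 16, 125]);
  translate([0, 390, 16]) cube([297, 16, 125]);
  translate([0, 16, 16]) cube([16, 374, 125]);
  translate([281, 16, 16]) cube([16, 374, 125]);
}
translate([277, 49, 920]) {
  cube([291, 402, 22]);
  translate([0, 0, 22]) cube([291, 22, 64]);
  translate([0, 380, 22]) cube([291, 22, 64]);
  translate([0, 22, 22]) cube([22, 358, 64]);
  translate([269, 22, 22]) cube([22, 358, 64]);
}
translate([284, 60, 1006]) {
  cube([277, 380, 21]);
  translate([0, 0, 21]) cube([277, 21, 268]);
  translate([0, 359, 21]) cube([277, 21, 268]);
  translate([0, 21, 21]) cube([21, 338, 268]);
  translate([256, 21, 21]) cube([21, 338, 268]);
}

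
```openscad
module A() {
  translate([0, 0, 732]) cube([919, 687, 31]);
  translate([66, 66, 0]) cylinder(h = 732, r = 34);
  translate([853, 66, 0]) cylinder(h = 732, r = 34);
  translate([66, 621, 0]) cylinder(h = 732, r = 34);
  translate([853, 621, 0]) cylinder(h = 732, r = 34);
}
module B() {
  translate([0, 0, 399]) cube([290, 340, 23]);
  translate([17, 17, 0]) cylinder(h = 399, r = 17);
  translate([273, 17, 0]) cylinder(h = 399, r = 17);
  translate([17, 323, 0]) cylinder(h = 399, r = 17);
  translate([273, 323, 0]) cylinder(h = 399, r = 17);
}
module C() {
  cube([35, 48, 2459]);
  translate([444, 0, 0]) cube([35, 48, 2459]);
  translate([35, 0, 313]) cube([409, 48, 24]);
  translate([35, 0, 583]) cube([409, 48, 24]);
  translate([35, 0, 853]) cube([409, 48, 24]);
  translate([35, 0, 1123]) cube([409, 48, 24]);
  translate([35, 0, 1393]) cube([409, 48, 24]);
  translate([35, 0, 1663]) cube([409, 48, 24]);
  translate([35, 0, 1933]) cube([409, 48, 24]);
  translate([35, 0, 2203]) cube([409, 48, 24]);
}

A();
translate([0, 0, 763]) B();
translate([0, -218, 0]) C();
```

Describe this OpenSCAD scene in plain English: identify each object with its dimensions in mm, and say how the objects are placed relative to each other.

A is a table: top 919 mm (x) × 687 mm (y), 31 mm thick, upper face at z = 763 mm, on four round legs of 68 mm diameter, each leg's bounding box inset 32 mm from the nearest pair of top edges, running from z = 0 to the bottom of the top.

B is a simple wooden stool: a rectangular seat 290 mm (x) by 340 mm (y), 23 mm thick, top face at z = 422 mm, on four round legs, each 34 mm in diameter. The legs rest on z = 0, each leg's axis is inset half a diameter from the nearest pair of seat edges (so the leg's bounding box is flush with the corner).

C is a straight ladder. Two 35×48 mm vertical rails, 2459 mm tall, stand 479 mm apart (outside-to-outside) with their front faces coplanar on the −y side. 8 rungs, each 48 mm deep and 24 mm tall, span between the inner faces of the rails, front faces flush with the rails. The lowest rung's underside is at z = 313 mm and rungs are spaced 270 mm apart (underside to underside).

The stool is on top of the table. The ladder is on the floor beside the table on its −y side.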